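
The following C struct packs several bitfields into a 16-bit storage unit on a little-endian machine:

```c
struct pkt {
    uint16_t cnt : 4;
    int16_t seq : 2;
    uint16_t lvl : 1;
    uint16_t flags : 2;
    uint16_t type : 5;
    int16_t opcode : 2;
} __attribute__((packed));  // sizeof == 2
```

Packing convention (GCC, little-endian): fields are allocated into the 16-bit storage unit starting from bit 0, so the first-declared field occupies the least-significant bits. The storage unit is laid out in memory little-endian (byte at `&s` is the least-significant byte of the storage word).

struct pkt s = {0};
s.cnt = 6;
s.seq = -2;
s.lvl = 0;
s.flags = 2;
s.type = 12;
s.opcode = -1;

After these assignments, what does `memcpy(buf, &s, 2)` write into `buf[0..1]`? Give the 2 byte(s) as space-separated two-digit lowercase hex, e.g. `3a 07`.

26 d9

cnt (4b) val=6 bits=0x6 at bit 0: 0x0006
seq (2b) val=-2 bits=0x2 at bit 4: 0x0026
lvl (1b) val=0 bits=0x0 at bit 6: 0x0026
flags (2b) val=2 bits=0x2 at bit 7: 0x0126
type (5b) val=12 bits=0xc at bit 9: 0x1926
opcode (2b) val=-1 bits=0x3 at bit 14: 0xd926
word = 0xd926 → little-endian bytes:
  [0]=0x26  [1]=0xd9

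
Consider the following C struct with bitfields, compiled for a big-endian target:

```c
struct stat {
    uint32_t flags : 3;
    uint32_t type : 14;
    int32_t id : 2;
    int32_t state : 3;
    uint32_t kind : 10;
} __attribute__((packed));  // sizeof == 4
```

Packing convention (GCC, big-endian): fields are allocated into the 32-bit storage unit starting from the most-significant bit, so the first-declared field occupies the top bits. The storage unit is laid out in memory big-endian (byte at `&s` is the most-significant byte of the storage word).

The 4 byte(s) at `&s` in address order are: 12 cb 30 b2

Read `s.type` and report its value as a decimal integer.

[0]=0x12 [1]=0xcb [2]=0x30 [3]=0xb2 (big-endian) → word 0x12cb30b2
flags [29+:3] = (word>>29) & 0x7 = 0
type [15+:14] = (word>>15) & 0x3fff = 9622  ←
id [13+:2] = (word>>13) & 0x3 = 1
state [10+:3] = (word>>10) & 0x7 = 4
kind [0+:10] = (word>>0) & 0x3ff = 178

9622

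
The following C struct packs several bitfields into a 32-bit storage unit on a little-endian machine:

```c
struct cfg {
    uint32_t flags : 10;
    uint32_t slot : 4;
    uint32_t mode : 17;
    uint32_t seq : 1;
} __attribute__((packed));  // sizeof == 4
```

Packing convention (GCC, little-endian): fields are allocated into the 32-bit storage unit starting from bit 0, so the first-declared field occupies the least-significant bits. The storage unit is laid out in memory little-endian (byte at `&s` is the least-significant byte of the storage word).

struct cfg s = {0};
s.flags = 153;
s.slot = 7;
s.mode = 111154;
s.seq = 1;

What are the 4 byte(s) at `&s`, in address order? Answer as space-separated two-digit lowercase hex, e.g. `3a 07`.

99 9c 8c ec

flags (10b) val=153 bits=0x99 at bit 0: 0x00000099
slot (4b) val=7 bits=0x7 at bit 10: 0x00001c99
mode (17b) val=111154 bits=0x1b232 at bit 14: 0x6c8c9c99
seq (1b) val=1 bits=0x1 at bit 31: 0xec8c9c99
word = 0xec8c9c99 → little-endian bytes:
  [0]=0x99  [1]=0x9c  [2]=0x8c  [3]=0xec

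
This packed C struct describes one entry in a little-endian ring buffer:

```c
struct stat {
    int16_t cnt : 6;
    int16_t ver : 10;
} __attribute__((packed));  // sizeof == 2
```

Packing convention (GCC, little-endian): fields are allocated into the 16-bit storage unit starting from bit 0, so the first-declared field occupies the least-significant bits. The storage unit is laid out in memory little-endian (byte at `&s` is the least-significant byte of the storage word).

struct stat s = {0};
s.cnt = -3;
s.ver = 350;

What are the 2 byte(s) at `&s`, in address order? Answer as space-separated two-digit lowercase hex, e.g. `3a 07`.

bd 57

cnt:6 = -3 → 0x3d << 0 → word 0x003d
ver:10 = 350 → 0x15e << 6 → word 0x57bd
word = 0x57bd → little-endian bytes:
  [0]=0xbd  [1]=0x57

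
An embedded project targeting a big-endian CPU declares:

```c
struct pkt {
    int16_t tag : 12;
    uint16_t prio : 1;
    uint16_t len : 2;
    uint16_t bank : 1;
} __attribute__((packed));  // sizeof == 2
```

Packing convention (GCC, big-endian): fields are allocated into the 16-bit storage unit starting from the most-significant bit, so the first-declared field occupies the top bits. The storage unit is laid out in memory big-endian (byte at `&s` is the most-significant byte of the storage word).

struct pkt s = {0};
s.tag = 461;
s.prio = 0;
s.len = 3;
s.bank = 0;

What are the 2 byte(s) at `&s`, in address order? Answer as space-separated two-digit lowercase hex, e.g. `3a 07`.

tag:12 = 461 → 0x1cd << 4 → word 0x1cd0
prio:1 = 0 → 0x0 << 3 → word 0x1cd0
len:2 = 3 → 0x3 << 1 → word 0x1cd6
bank:1 = 0 → 0x0 << 0 → word 0x1cd6
word = 0x1cd6 → big-endian bytes:
  [0]=0x1c  [1]=0xd6

1c d6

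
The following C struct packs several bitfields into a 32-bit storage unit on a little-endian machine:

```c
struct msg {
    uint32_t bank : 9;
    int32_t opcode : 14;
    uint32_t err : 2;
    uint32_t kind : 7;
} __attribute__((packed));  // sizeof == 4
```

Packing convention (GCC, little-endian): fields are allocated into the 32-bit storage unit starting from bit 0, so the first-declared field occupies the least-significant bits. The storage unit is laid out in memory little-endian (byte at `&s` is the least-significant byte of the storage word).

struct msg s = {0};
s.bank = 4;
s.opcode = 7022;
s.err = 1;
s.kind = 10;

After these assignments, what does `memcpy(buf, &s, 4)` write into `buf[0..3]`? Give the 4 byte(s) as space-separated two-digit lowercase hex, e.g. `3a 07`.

04 dc b6 14

bank:9 = 4 → 0x4 << 0 → word 0x00000004
opcode:14 = 7022 → 0x1b6e << 9 → word 0x0036dc04
err:2 = 1 → 0x1 << 23 → word 0x00b6dc04
kind:7 = 10 → 0xa << 25 → word 0x14b6dc04
word = 0x14b6dc04 → little-endian bytes:
  [0]=0x04  [1]=0xdc  [2]=0xb6  [3]=0x14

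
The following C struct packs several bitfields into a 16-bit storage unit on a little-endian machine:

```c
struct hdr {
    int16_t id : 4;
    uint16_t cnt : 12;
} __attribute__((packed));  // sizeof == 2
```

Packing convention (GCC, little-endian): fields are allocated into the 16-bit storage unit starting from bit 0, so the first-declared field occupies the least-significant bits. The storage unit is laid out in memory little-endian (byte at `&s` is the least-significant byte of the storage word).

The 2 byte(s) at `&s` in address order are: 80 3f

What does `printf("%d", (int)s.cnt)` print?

1016

[0]=0x80 [1]=0x3f (little-endian) → word 0x3f80
id [0+:4] = (word>>0) & 0xf = 0
cnt [4+:12] = (word>>4) & 0xfff = 1016  ←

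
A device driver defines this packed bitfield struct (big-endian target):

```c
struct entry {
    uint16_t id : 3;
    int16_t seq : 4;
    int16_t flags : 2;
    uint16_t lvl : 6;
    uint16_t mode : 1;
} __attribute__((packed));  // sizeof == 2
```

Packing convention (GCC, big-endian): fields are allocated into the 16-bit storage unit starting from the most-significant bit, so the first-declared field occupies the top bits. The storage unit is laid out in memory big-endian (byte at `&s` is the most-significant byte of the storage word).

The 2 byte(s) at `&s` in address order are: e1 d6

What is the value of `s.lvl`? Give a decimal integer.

[0]=0xe1 [1]=0xd6 (big-endian) → word 0xe1d6
id [13+:3] = (word>>13) & 0x7 = 7
seq [9+:4] = (word>>9) & 0xf = 0
flags [7+:2] = (word>>7) & 0x3 = 3
lvl [1+:6] = (word>>1) & 0x3f = 43  ←
mode [0+:1] = (word>>0) & 0x1 = 0

43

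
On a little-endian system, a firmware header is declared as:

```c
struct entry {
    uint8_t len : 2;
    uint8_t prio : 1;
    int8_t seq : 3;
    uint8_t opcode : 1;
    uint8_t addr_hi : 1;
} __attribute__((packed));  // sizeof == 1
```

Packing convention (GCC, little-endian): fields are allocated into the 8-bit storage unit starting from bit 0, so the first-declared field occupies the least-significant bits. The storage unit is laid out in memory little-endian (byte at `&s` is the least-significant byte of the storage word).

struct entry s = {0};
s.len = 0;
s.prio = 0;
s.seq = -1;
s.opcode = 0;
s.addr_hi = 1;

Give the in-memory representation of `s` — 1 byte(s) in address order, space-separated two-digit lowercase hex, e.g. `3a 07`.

len:2 = 0 → 0x0 << 0 → word 0x00
prio:1 = 0 → 0x0 << 2 → word 0x00
seq:3 = -1 → 0x7 << 3 → word 0x38
opcode:1 = 0 → 0x0 << 6 → word 0x38
addr_hi:1 = 1 → 0x1 << 7 → word 0xb8
word = 0xb8 → little-endian bytes:
  [0]=0xb8

b8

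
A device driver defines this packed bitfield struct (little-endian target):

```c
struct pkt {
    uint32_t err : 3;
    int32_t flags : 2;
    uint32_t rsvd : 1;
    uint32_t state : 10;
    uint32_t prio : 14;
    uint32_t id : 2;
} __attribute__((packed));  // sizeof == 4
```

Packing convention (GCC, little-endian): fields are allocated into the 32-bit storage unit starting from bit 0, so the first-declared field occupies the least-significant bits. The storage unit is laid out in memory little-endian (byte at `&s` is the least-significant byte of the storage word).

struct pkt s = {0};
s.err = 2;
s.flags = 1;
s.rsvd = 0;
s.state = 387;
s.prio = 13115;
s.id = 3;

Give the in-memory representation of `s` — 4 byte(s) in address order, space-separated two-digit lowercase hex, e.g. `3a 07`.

[0+:3] err=2 & 0x7 = 0x2; word=0x00000002
[3+:2] flags=1 & 0x3 = 0x1; word=0x0000000a
[5+:1] rsvd=0 & 0x1 = 0x0; word=0x0000000a
[6+:10] state=387 & 0x3ff = 0x183; word=0x000060ca
[16+:14] prio=13115 & 0x3fff = 0x333b; word=0x333b60ca
[30+:2] id=3 & 0x3 = 0x3; word=0xf33b60ca
word = 0xf33b60ca → little-endian bytes:
  [0]=0xca  [1]=0x60  [2]=0x3b  [3]=0xf3

ca 60 3b f3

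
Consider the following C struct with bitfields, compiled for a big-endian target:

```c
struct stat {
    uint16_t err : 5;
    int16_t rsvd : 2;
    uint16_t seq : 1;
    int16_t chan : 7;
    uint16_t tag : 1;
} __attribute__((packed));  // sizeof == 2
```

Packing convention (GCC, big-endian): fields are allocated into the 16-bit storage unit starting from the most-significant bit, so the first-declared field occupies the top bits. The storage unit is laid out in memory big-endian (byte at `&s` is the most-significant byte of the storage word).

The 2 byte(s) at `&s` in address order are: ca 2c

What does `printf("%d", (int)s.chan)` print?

[0]=0xca [1]=0x2c (big-endian) → word 0xca2c
err:5 @ bit 11 → (0xca2c>>11)&0x1f = 0x19
rsvd:2 @ bit 9 → (0xca2c>>9)&0x3 = 0x1
seq:1 @ bit 8 → (0xca2c>>8)&0x1 = 0x0
chan:7 @ bit 1 → (0xca2c>>1)&0x7f = 0x16  ←
tag:1 @ bit 0 → (0xca2c>>0)&0x1 = 0x0
chan signed 7b, MSB=0: value = 22

22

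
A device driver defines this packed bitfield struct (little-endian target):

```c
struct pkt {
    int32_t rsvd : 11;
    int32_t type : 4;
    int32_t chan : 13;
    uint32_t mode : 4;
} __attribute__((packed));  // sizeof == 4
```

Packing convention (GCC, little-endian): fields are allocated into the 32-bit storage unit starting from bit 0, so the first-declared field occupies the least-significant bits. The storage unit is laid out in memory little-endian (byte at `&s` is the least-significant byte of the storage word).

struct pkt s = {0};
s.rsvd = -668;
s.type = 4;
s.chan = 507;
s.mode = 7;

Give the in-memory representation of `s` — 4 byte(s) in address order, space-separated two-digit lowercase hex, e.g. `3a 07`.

64 a5 fd 70

rsvd (11b) val=-668 bits=0x564 at bit 0: 0x00000564
type (4b) val=4 bits=0x4 at bit 11: 0x00002564
chan (13b) val=507 bits=0x1fb at bit 15: 0x00fda564
mode (4b) val=7 bits=0x7 at bit 28: 0x70fda564
word = 0x70fda564 → little-endian bytes:
  [0]=0x64  [1]=0xa5  [2]=0xfd  [3]=0x70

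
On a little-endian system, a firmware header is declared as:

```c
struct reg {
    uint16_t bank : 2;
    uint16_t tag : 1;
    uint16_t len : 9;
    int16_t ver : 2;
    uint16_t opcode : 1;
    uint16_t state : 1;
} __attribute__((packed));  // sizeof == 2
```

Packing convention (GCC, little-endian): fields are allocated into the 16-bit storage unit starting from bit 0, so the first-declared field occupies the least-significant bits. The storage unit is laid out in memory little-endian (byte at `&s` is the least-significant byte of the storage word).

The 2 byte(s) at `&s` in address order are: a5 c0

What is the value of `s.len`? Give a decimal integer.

[0]=0xa5 [1]=0xc0 (little-endian) → word 0xc0a5
bank:2 @ bit 0 → (0xc0a5>>0)&0x3 = 0x1
tag:1 @ bit 2 → (0xc0a5>>2)&0x1 = 0x1
len:9 @ bit 3 → (0xc0a5>>3)&0x1ff = 0x14  ←
ver:2 @ bit 12 → (0xc0a5>>12)&0x3 = 0x0
opcode:1 @ bit 14 → (0xc0a5>>14)&0x1 = 0x1
state:1 @ bit 15 → (0xc0a5>>15)&0x1 = 0x1

20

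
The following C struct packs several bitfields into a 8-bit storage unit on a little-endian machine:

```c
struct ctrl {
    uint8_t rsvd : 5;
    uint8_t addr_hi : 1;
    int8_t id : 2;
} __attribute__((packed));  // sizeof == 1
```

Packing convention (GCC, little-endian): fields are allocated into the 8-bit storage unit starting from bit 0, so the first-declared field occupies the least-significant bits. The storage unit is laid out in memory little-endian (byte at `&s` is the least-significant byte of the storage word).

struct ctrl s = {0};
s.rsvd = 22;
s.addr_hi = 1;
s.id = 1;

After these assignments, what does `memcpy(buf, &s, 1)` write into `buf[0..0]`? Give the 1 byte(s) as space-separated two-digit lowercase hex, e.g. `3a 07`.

rsvd:5 = 22 → 0x16 << 0 → word 0x16
addr_hi:1 = 1 → 0x1 << 5 → word 0x36
id:2 = 1 → 0x1 << 6 → word 0x76
word = 0x76 → little-endian bytes:
  [0]=0x76

76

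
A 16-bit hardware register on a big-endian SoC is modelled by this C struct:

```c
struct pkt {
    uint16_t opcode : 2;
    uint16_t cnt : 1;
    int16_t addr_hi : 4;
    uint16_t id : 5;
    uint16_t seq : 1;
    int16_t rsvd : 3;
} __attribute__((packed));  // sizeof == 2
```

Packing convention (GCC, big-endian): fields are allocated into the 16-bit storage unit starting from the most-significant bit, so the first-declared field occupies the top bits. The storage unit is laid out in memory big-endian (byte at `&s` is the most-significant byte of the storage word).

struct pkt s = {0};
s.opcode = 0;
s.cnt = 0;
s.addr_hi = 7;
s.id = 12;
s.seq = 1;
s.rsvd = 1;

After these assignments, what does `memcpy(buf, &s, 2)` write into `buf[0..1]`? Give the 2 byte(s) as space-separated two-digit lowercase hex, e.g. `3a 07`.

0e c9

[14+:2] opcode=0 & 0x3 = 0x0; word=0x0000
[13+:1] cnt=0 & 0x1 = 0x0; word=0x0000
[9+:4] addr_hi=7 & 0xf = 0x7; word=0x0e00
[4+:5] id=12 & 0x1f = 0xc; word=0x0ec0
[3+:1] seq=1 & 0x1 = 0x1; word=0x0ec8
[0+:3] rsvd=1 & 0x7 = 0x1; word=0x0ec9
word = 0x0ec9 → big-endian bytes:
  [0]=0x0e  [1]=0xc9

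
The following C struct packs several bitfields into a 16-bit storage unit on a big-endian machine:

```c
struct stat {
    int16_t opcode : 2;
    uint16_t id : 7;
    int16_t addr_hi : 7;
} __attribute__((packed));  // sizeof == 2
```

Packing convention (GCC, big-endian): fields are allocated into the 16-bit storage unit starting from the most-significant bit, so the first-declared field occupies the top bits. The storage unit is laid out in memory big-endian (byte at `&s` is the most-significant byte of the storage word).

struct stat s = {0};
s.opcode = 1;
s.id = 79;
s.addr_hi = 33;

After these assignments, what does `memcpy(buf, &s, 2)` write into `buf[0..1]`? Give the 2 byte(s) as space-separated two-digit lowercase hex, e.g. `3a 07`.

[14+:2] opcode=1 & 0x3 = 0x1; word=0x4000
[7+:7] id=79 & 0x7f = 0x4f; word=0x6780
[0+:7] addr_hi=33 & 0x7f = 0x21; word=0x67a1
word = 0x67a1 → big-endian bytes:
  [0]=0x67  [1]=0xa1

67 a1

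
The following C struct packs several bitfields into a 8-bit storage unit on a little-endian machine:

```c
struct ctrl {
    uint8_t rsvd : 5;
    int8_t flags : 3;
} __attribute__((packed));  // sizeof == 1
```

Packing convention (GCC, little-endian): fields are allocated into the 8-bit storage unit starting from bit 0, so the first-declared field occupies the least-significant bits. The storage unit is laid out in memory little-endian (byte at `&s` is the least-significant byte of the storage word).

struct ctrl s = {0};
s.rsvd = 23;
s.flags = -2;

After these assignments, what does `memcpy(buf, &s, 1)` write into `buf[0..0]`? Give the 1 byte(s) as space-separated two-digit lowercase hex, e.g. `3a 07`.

rsvd:5 = 23 → 0x17 << 0 → word 0x17
flags:3 = -2 → 0x6 << 5 → word 0xd7
word = 0xd7 → little-endian bytes:
  [0]=0xd7

d7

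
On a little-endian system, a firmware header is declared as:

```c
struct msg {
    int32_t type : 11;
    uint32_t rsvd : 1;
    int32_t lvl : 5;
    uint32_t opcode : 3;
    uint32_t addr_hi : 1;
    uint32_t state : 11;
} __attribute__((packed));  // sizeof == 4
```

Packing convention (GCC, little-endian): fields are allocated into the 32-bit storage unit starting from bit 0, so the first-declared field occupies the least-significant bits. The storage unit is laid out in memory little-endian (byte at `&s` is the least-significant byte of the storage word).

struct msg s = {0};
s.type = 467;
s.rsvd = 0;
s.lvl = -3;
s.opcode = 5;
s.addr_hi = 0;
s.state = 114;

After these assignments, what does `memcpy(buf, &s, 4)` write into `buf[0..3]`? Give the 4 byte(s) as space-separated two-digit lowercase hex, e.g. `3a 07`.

d3 d1 4b 0e

type (11b) val=467 bits=0x1d3 at bit 0: 0x000001d3
rsvd (1b) val=0 bits=0x0 at bit 11: 0x000001d3
lvl (5b) val=-3 bits=0x1d at bit 12: 0x0001d1d3
opcode (3b) val=5 bits=0x5 at bit 17: 0x000bd1d3
addr_hi (1b) val=0 bits=0x0 at bit 20: 0x000bd1d3
state (11b) val=114 bits=0x72 at bit 21: 0x0e4bd1d3
word = 0x0e4bd1d3 → little-endian bytes:
  [0]=0xd3  [1]=0xd1  [2]=0x4b  [3]=0x0e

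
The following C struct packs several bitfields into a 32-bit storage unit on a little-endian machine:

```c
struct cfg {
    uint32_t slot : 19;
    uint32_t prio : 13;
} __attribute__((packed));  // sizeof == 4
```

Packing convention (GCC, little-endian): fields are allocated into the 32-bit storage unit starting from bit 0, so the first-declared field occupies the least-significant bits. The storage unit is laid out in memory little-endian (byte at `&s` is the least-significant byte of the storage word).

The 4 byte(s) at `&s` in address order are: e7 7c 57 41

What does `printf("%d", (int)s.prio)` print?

2090

[0]=0xe7 [1]=0x7c [2]=0x57 [3]=0x41 (little-endian) → word 0x41577ce7
slot [0+:19] = (word>>0) & 0x7ffff = 490727
prio [19+:13] = (word>>19) & 0x1fff = 2090  ←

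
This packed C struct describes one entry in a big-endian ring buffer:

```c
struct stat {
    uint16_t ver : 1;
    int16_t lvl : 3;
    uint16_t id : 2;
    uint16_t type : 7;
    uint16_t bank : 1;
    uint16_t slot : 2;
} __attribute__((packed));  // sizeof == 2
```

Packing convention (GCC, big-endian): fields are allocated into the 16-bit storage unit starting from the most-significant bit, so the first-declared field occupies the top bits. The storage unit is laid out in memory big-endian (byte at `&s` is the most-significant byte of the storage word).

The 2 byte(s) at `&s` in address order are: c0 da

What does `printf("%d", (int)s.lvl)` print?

-4

[0]=0xc0 [1]=0xda (big-endian) → word 0xc0da
ver:1 @ bit 15 → (0xc0da>>15)&0x1 = 0x1
lvl:3 @ bit 12 → (0xc0da>>12)&0x7 = 0x4  ←
id:2 @ bit 10 → (0xc0da>>10)&0x3 = 0x0
type:7 @ bit 3 → (0xc0da>>3)&0x7f = 0x1b
bank:1 @ bit 2 → (0xc0da>>2)&0x1 = 0x0
slot:2 @ bit 0 → (0xc0da>>0)&0x3 = 0x2
lvl signed 3b, MSB=1: 4 - 8 = -4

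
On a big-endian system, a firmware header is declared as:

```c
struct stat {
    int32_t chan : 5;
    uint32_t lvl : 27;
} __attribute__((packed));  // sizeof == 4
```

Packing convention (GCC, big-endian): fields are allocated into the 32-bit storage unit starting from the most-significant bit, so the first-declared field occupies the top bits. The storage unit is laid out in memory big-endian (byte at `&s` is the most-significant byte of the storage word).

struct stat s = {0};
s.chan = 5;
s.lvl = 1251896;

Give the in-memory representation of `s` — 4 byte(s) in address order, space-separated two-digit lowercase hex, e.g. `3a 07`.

chan:5 = 5 → 0x5 << 27 → word 0x28000000
lvl:27 = 1251896 → 0x131a38 << 0 → word 0x28131a38
word = 0x28131a38 → big-endian bytes:
  [0]=0x28  [1]=0x13  [2]=0x1a  [3]=0x38

28 13 1a 38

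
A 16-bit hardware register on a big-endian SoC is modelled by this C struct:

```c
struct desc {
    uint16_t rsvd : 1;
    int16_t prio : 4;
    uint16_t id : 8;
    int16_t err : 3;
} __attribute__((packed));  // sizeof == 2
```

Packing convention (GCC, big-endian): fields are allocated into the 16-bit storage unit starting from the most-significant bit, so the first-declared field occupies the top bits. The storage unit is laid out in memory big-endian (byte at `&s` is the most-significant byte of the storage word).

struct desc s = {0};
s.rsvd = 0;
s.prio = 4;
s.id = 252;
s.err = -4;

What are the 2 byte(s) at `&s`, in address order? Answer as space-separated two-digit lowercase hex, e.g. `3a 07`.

27 e4

rsvd (1b) val=0 bits=0x0 at bit 15: 0x0000
prio (4b) val=4 bits=0x4 at bit 11: 0x2000
id (8b) val=252 bits=0xfc at bit 3: 0x27e0
err (3b) val=-4 bits=0x4 at bit 0: 0x27e4
word = 0x27e4 → big-endian bytes:
  [0]=0x27  [1]=0xe4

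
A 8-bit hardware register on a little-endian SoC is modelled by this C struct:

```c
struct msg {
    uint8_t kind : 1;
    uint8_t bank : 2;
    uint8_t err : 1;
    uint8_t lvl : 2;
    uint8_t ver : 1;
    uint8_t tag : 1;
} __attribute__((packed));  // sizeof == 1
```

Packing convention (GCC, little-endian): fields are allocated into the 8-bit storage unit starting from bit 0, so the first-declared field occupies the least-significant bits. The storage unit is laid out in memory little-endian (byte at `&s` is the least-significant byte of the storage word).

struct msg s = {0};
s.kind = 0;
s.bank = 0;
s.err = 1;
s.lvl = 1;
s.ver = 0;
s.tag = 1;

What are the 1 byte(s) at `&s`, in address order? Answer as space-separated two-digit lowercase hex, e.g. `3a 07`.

kind (1b) val=0 bits=0x0 at bit 0: 0x00
bank (2b) val=0 bits=0x0 at bit 1: 0x00
err (1b) val=1 bits=0x1 at bit 3: 0x08
lvl (2b) val=1 bits=0x1 at bit 4: 0x18
ver (1b) val=0 bits=0x0 at bit 6: 0x18
tag (1b) val=1 bits=0x1 at bit 7: 0x98
word = 0x98 → little-endian bytes:
  [0]=0x98

98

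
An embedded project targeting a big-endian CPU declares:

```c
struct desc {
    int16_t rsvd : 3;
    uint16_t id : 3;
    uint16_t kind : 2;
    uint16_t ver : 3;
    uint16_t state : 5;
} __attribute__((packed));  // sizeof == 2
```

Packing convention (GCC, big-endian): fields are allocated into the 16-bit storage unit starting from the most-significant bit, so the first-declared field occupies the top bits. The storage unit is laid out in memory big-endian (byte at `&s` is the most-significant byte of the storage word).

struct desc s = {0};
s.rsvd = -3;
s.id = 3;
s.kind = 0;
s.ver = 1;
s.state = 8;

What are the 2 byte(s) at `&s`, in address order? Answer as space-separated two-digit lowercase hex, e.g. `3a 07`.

rsvd:3 = -3 → 0x5 << 13 → word 0xa000
id:3 = 3 → 0x3 << 10 → word 0xac00
kind:2 = 0 → 0x0 << 8 → word 0xac00
ver:3 = 1 → 0x1 << 5 → word 0xac20
state:5 = 8 → 0x8 << 0 → word 0xac28
word = 0xac28 → big-endian bytes:
  [0]=0xac  [1]=0x28

ac 28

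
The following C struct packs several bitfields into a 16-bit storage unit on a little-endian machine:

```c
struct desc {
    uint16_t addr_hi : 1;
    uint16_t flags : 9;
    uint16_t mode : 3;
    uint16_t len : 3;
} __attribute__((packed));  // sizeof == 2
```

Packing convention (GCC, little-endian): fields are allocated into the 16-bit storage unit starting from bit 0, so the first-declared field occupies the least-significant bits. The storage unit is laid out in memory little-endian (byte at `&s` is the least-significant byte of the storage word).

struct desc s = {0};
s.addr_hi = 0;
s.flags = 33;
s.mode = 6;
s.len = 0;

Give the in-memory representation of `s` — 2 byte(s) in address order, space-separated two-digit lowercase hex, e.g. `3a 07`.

addr_hi (1b) val=0 bits=0x0 at bit 0: 0x0000
flags (9b) val=33 bits=0x21 at bit 1: 0x0042
mode (3b) val=6 bits=0x6 at bit 10: 0x1842
len (3b) val=0 bits=0x0 at bit 13: 0x1842
word = 0x1842 → little-endian bytes:
  [0]=0x42  [1]=0x18

42 18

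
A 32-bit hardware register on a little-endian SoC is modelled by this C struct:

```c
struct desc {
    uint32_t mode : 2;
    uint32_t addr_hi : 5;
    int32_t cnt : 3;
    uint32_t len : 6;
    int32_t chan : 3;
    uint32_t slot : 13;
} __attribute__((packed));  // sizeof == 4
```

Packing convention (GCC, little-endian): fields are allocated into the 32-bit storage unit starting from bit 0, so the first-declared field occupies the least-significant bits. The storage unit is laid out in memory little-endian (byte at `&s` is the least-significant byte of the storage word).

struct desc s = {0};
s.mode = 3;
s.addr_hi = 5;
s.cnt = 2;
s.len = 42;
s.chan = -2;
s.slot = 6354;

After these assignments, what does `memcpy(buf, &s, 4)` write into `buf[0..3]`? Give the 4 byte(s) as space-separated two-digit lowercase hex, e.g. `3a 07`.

17 a9 96 c6

mode:2 = 3 → 0x3 << 0 → word 0x00000003
addr_hi:5 = 5 → 0x5 << 2 → word 0x00000017
cnt:3 = 2 → 0x2 << 7 → word 0x00000117
len:6 = 42 → 0x2a << 10 → word 0x0000a917
chan:3 = -2 → 0x6 << 16 → word 0x0006a917
slot:13 = 6354 → 0x18d2 << 19 → word 0xc696a917
word = 0xc696a917 → little-endian bytes:
  [0]=0x17  [1]=0xa9  [2]=0x96  [3]=0xc6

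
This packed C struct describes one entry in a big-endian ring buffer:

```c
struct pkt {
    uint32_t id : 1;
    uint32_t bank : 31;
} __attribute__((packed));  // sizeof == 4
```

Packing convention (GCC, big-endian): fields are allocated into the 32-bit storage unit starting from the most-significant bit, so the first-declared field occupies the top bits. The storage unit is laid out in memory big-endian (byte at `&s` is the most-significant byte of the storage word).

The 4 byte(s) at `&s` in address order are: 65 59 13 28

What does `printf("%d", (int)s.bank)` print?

[0]=0x65 [1]=0x59 [2]=0x13 [3]=0x28 (big-endian) → word 0x65591328
id [31+:1] = (word>>31) & 0x1 = 0
bank [0+:31] = (word>>0) & 0x7fffffff = 1700336424  ←

1700336424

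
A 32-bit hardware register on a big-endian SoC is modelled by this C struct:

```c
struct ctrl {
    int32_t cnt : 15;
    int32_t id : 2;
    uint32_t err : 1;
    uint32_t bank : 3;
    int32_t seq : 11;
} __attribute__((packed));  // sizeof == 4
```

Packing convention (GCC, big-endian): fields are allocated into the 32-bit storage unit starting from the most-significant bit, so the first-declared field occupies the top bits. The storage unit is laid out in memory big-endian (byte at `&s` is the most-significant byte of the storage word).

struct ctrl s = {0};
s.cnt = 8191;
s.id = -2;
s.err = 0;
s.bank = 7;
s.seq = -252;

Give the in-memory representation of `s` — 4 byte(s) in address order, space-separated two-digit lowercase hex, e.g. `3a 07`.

3f ff 3f 04

cnt (15b) val=8191 bits=0x1fff at bit 17: 0x3ffe0000
id (2b) val=-2 bits=0x2 at bit 15: 0x3fff0000
err (1b) val=0 bits=0x0 at bit 14: 0x3fff0000
bank (3b) val=7 bits=0x7 at bit 11: 0x3fff3800
seq (11b) val=-252 bits=0x704 at bit 0: 0x3fff3f04
word = 0x3fff3f04 → big-endian bytes:
  [0]=0x3f  [1]=0xff  [2]=0x3f  [3]=0x04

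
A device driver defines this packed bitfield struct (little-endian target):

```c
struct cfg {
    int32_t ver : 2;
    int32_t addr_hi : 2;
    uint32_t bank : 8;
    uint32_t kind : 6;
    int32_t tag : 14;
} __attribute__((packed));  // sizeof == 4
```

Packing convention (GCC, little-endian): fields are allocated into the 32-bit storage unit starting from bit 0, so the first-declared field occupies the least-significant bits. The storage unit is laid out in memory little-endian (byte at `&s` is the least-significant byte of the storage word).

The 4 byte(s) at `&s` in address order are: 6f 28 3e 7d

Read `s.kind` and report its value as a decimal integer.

[0]=0x6f [1]=0x28 [2]=0x3e [3]=0x7d (little-endian) → word 0x7d3e286f
ver:2 @ bit 0 → (0x7d3e286f>>0)&0x3 = 0x3
addr_hi:2 @ bit 2 → (0x7d3e286f>>2)&0x3 = 0x3
bank:8 @ bit 4 → (0x7d3e286f>>4)&0xff = 0x86
kind:6 @ bit 12 → (0x7d3e286f>>12)&0x3f = 0x22  ←
tag:14 @ bit 18 → (0x7d3e286f>>18)&0x3fff = 0x1f4f

34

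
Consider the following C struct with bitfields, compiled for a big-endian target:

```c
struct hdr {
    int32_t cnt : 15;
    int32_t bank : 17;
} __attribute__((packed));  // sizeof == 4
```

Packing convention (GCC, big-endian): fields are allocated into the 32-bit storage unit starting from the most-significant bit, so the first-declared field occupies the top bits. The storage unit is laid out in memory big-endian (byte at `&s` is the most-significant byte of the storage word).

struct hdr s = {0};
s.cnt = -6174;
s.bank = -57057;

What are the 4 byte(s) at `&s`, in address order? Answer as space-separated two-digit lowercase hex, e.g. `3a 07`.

cf c5 21 1f

[17+:15] cnt=-6174 & 0x7fff = 0x67e2; word=0xcfc40000
[0+:17] bank=-57057 & 0x1ffff = 0x1211f; word=0xcfc5211f
word = 0xcfc5211f → big-endian bytes:
  [0]=0xcf  [1]=0xc5  [2]=0x21  [3]=0x1f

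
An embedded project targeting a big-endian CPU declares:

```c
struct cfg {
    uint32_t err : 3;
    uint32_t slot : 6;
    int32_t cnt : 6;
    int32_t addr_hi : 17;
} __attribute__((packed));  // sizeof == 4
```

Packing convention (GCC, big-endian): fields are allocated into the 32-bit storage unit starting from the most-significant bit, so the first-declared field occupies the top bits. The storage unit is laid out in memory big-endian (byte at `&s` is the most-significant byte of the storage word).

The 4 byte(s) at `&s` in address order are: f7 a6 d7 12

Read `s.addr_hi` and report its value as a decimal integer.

[0]=0xf7 [1]=0xa6 [2]=0xd7 [3]=0x12 (big-endian) → word 0xf7a6d712
err:3 @ bit 29 → (0xf7a6d712>>29)&0x7 = 0x7
slot:6 @ bit 23 → (0xf7a6d712>>23)&0x3f = 0x2f
cnt:6 @ bit 17 → (0xf7a6d712>>17)&0x3f = 0x13
addr_hi:17 @ bit 0 → (0xf7a6d712>>0)&0x1ffff = 0xd712  ←
addr_hi signed 17b, MSB=0: value = 55058

55058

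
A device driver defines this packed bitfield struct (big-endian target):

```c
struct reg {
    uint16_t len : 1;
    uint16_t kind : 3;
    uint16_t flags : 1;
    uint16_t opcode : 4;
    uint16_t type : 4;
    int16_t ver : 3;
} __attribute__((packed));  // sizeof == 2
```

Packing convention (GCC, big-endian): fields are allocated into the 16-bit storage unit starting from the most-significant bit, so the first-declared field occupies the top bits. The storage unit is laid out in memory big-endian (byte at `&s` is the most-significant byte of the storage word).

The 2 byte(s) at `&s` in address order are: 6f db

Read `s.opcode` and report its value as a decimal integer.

15

[0]=0x6f [1]=0xdb (big-endian) → word 0x6fdb
len:1 @ bit 15 → (0x6fdb>>15)&0x1 = 0x0
kind:3 @ bit 12 → (0x6fdb>>12)&0x7 = 0x6
flags:1 @ bit 11 → (0x6fdb>>11)&0x1 = 0x1
opcode:4 @ bit 7 → (0x6fdb>>7)&0xf = 0xf  ←
type:4 @ bit 3 → (0x6fdb>>3)&0xf = 0xb
ver:3 @ bit 0 → (0x6fdb>>0)&0x7 = 0x3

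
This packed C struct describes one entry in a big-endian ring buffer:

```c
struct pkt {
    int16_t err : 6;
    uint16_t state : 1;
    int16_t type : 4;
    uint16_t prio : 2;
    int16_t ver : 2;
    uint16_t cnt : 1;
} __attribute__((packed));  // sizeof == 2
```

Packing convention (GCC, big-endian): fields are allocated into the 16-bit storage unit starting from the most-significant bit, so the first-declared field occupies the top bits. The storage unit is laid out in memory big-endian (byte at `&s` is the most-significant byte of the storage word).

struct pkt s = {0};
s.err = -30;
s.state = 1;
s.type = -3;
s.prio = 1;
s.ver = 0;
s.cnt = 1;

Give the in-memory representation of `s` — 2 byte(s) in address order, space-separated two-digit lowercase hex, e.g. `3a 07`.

8b a9

err:6 = -30 → 0x22 << 10 → word 0x8800
state:1 = 1 → 0x1 << 9 → word 0x8a00
type:4 = -3 → 0xd << 5 → word 0x8ba0
prio:2 = 1 → 0x1 << 3 → word 0x8ba8
ver:2 = 0 → 0x0 << 1 → word 0x8ba8
cnt:1 = 1 → 0x1 << 0 → word 0x8ba9
word = 0x8ba9 → big-endian bytes:
  [0]=0x8b  [1]=0xa9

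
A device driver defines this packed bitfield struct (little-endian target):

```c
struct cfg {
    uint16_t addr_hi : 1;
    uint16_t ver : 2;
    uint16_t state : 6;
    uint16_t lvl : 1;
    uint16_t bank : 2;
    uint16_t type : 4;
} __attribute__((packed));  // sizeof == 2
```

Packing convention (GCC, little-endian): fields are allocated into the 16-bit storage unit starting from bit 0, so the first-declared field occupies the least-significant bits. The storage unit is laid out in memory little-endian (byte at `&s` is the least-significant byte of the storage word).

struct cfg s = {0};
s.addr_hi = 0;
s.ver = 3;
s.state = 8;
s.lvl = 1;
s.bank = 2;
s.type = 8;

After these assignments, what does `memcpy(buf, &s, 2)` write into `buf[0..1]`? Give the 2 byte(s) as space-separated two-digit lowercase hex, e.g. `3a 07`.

46 8a

addr_hi (1b) val=0 bits=0x0 at bit 0: 0x0000
ver (2b) val=3 bits=0x3 at bit 1: 0x0006
state (6b) val=8 bits=0x8 at bit 3: 0x0046
lvl (1b) val=1 bits=0x1 at bit 9: 0x0246
bank (2b) val=2 bits=0x2 at bit 10: 0x0a46
type (4b) val=8 bits=0x8 at bit 12: 0x8a46
word = 0x8a46 → little-endian bytes:
  [0]=0x46  [1]=0x8a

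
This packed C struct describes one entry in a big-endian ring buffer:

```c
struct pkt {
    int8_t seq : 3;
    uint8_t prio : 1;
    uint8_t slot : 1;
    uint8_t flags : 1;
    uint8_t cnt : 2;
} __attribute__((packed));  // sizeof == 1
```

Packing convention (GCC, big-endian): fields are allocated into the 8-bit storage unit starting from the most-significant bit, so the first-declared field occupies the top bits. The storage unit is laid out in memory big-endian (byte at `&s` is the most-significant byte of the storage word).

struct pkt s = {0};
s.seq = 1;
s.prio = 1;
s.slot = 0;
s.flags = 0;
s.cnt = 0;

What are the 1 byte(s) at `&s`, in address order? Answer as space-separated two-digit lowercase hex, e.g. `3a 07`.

30

seq (3b) val=1 bits=0x1 at bit 5: 0x20
prio (1b) val=1 bits=0x1 at bit 4: 0x30
slot (1b) val=0 bits=0x0 at bit 3: 0x30
flags (1b) val=0 bits=0x0 at bit 2: 0x30
cnt (2b) val=0 bits=0x0 at bit 0: 0x30
word = 0x30 → big-endian bytes:
  [0]=0x30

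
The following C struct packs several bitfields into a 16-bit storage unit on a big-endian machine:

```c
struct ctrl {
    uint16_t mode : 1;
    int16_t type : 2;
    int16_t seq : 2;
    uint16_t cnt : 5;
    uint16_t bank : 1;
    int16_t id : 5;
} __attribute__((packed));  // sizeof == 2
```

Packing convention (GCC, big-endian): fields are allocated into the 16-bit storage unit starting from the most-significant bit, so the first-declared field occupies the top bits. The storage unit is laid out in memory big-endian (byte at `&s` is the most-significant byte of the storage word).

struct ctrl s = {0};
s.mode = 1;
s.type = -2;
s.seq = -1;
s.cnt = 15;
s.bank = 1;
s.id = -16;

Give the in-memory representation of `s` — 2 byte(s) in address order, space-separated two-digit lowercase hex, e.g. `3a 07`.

db f0

mode:1 = 1 → 0x1 << 15 → word 0x8000
type:2 = -2 → 0x2 << 13 → word 0xc000
seq:2 = -1 → 0x3 << 11 → word 0xd800
cnt:5 = 15 → 0xf << 6 → word 0xdbc0
bank:1 = 1 → 0x1 << 5 → word 0xdbe0
id:5 = -16 → 0x10 << 0 → word 0xdbf0
word = 0xdbf0 → big-endian bytes:
  [0]=0xdb  [1]=0xf0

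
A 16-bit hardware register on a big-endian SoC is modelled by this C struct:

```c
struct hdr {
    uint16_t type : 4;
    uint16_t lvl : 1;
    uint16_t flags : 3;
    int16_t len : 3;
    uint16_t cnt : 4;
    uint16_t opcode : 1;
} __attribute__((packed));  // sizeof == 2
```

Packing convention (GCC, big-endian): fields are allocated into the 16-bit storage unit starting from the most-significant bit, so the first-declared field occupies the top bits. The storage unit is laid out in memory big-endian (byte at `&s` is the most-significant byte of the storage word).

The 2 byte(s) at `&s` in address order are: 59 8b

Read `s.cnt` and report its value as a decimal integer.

5

[0]=0x59 [1]=0x8b (big-endian) → word 0x598b
type [12+:4] = (word>>12) & 0xf = 5
lvl [11+:1] = (word>>11) & 0x1 = 1
flags [8+:3] = (word>>8) & 0x7 = 1
len [5+:3] = (word>>5) & 0x7 = 4
cnt [1+:4] = (word>>1) & 0xf = 5  ←
opcode [0+:1] = (word>>0) & 0x1 = 1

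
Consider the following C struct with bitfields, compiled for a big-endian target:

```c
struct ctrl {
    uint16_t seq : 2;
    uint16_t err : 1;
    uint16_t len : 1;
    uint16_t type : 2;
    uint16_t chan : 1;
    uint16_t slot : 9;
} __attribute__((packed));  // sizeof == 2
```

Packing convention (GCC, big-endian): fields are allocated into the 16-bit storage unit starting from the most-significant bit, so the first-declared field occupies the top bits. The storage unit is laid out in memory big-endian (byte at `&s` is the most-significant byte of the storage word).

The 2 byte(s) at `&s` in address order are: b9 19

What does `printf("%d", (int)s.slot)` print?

[0]=0xb9 [1]=0x19 (big-endian) → word 0xb919
seq [14+:2] = (word>>14) & 0x3 = 2
err [13+:1] = (word>>13) & 0x1 = 1
len [12+:1] = (word>>12) & 0x1 = 1
type [10+:2] = (word>>10) & 0x3 = 2
chan [9+:1] = (word>>9) & 0x1 = 0
slot [0+:9] = (word>>0) & 0x1ff = 281  ←

281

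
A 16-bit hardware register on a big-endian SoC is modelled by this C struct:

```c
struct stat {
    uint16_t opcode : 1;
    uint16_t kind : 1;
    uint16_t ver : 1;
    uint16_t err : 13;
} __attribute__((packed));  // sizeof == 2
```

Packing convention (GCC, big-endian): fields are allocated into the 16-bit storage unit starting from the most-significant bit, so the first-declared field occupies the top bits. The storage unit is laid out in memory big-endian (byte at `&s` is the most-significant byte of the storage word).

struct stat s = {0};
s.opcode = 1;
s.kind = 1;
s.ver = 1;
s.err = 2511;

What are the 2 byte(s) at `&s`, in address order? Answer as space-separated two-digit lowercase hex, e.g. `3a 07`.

e9 cf

[15+:1] opcode=1 & 0x1 = 0x1; word=0x8000
[14+:1] kind=1 & 0x1 = 0x1; word=0xc000
[13+:1] ver=1 & 0x1 = 0x1; word=0xe000
[0+:13] err=2511 & 0x1fff = 0x9cf; word=0xe9cf
word = 0xe9cf → big-endian bytes:
  [0]=0xe9  [1]=0xcf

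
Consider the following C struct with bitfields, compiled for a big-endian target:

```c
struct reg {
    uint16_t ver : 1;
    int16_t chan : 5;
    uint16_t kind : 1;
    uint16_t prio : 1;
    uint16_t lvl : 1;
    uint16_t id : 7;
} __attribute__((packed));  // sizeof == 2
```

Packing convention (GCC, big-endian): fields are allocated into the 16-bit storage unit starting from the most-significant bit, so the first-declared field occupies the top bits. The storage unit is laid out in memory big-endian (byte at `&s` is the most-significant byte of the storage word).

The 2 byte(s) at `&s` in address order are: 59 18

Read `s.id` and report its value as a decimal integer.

24

[0]=0x59 [1]=0x18 (big-endian) → word 0x5918
ver:1 @ bit 15 → (0x5918>>15)&0x1 = 0x0
chan:5 @ bit 10 → (0x5918>>10)&0x1f = 0x16
kind:1 @ bit 9 → (0x5918>>9)&0x1 = 0x0
prio:1 @ bit 8 → (0x5918>>8)&0x1 = 0x1
lvl:1 @ bit 7 → (0x5918>>7)&0x1 = 0x0
id:7 @ bit 0 → (0x5918>>0)&0x7f = 0x18  ←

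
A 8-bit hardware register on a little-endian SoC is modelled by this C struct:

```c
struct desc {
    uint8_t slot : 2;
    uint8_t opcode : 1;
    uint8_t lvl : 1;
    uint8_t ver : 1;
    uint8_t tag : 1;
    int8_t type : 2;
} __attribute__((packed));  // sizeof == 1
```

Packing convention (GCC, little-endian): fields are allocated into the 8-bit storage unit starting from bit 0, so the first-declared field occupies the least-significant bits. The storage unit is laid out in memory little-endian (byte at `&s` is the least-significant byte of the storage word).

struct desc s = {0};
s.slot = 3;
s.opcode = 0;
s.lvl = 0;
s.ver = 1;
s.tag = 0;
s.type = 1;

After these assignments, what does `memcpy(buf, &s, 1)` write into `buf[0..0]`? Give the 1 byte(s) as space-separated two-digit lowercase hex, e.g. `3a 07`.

[0+:2] slot=3 & 0x3 = 0x3; word=0x03
[2+:1] opcode=0 & 0x1 = 0x0; word=0x03
[3+:1] lvl=0 & 0x1 = 0x0; word=0x03
[4+:1] ver=1 & 0x1 = 0x1; word=0x13
[5+:1] tag=0 & 0x1 = 0x0; word=0x13
[6+:2] type=1 & 0x3 = 0x1; word=0x53
word = 0x53 → little-endian bytes:
  [0]=0x53

53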